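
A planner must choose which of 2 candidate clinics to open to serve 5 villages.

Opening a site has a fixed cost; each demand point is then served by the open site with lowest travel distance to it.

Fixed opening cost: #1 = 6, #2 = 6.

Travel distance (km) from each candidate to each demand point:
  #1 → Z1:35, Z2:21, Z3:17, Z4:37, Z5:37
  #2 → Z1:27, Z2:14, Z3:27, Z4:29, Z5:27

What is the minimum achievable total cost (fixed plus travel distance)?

126

Open {#1, #2}: assign each demand point to its cheapest open site.
  Z1→#2 27, Z2→#2 14, Z3→#1 17, Z4→#2 29, Z5→#2 27
  travel distance 114, fixed 12 → total 126.
Compare {#2}: travel distance 124 + fixed 6 = 130.
Compare {#1}: travel distance 147 + fixed 6 = 153.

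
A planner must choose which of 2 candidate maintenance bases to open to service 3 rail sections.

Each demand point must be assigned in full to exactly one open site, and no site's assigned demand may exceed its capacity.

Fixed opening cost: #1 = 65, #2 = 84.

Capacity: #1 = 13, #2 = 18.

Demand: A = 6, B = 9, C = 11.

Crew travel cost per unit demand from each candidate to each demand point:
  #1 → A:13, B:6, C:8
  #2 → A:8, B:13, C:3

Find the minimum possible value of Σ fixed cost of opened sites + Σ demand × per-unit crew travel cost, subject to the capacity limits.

284

Open {#1, #2}; cheapest assignment that respects the capacities:
  #1 (cap 13, load 9): B — cost 9×6 = 54
  #2 (cap 18, load 17): A, C — cost 6×8 + 11×3 = 81
  Shipping 135, fixed 149 → total 284.
  Any other capacity-feasible assignment to {#1, #2} ships for at least 135.
Total demand is 26 and no other set of sites has combined capacity ≥ 26, so {#1, #2} is the only feasible choice of open sites. Minimum: 284.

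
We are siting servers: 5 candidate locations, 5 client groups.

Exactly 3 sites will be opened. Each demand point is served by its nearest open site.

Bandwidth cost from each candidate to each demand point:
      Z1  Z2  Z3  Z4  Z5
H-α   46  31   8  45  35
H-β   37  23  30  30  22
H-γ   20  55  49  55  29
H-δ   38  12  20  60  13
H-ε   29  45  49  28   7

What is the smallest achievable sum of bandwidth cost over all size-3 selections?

Open {H-α, H-δ, H-ε}.
  Z1→H-ε 29, Z2→H-δ 12, Z3→H-α 8, Z4→H-ε 28, Z5→H-ε 7  ⇒ total 84.
Compare {H-γ, H-δ, H-ε}: total 87.
Compare {H-α, H-γ, H-ε}: total 94.
No size-3 selection does better; minimum is 84.

84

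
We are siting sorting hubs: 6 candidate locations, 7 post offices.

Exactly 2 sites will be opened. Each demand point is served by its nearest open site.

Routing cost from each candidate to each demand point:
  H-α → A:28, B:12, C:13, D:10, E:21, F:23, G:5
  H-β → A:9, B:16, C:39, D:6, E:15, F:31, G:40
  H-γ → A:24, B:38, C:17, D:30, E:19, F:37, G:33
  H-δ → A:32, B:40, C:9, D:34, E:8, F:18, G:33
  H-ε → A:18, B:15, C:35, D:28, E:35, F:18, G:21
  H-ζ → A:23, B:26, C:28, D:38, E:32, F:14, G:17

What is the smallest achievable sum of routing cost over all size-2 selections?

83

Open {H-α, H-β}.
  A→H-β 9, B→H-α 12, C→H-α 13, D→H-β 6, E→H-β 15, F→H-α 23, G→H-α 5  ⇒ total 83.
Compare {H-α, H-δ}: total 90.
Compare {H-α, H-ε}: total 97.
No size-2 selection does better; minimum is 83.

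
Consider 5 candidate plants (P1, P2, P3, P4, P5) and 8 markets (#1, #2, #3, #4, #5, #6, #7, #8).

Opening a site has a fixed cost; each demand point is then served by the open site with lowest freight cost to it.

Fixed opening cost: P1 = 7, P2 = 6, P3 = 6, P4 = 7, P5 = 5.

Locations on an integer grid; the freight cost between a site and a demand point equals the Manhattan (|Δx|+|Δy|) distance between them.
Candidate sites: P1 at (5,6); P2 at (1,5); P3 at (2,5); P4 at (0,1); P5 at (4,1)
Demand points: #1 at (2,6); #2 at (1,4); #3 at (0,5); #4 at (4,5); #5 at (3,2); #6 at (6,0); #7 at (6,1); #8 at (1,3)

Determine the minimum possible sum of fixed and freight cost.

Open {P2, P5}: assign each demand point to its cheapest open site.
  #1→P2 2, #2→P2 1, #3→P2 1, #4→P2 3, #5→P5 2, #6→P5 3, #7→P5 2, #8→P2 2
  freight cost 16, fixed 11 → total 27.
Compare {P3, P5}: freight cost 17 + fixed 11 = 28.
Compare {P2, P3, P5}: freight cost 14 + fixed 17 = 31.
Compare {P1, P2, P5}: freight cost 15 + fixed 18 = 33.
All other subsets cost ≥ 28. Minimum total cost: 27.

27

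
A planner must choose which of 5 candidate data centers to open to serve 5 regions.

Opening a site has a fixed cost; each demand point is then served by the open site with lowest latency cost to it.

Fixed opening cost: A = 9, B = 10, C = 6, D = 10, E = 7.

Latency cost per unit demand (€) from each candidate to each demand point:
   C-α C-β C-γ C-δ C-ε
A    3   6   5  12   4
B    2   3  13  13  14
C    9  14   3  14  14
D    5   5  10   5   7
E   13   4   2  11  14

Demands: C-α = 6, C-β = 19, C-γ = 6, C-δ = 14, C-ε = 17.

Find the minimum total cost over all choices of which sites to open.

255

Open {A, B, D, E}: assign each demand point to its cheapest open site.
  C-α→B 6×2=12, C-β→B 19×3=57, C-γ→E 6×2=12, C-δ→D 14×5=70, C-ε→A 17×4=68
  latency cost 219, fixed 36 → total 255.
Compare {A, B, C, D}: latency cost 225 + fixed 35 = 260.
Compare {A, B, C, D, E}: latency cost 219 + fixed 42 = 261.
Compare {A, B, D}: latency cost 237 + fixed 29 = 266.
All other subsets cost ≥ 260. Minimum total cost: 255.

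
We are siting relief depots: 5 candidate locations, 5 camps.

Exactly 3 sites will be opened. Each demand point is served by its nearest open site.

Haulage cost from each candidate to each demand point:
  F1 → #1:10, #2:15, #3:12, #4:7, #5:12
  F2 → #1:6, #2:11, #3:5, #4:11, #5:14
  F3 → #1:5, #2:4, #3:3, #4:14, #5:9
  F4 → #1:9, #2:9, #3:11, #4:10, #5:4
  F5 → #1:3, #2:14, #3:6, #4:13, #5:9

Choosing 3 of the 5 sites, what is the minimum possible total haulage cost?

Open {F1, F3, F4}.
  #1→F3 5, #2→F3 4, #3→F3 3, #4→F1 7, #5→F4 4  ⇒ total 23.
Compare {F3, F4, F5}: total 24.
Compare {F1, F3, F5}: total 26.
No size-3 selection does better; minimum is 23.

23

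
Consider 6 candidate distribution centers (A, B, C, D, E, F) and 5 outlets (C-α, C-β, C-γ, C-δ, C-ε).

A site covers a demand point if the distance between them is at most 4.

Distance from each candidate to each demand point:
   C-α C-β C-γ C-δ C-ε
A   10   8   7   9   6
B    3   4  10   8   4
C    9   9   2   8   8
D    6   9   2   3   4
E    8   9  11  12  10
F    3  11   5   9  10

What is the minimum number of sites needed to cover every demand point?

2

Coverage sets (demand points within 4 of each site):
  A: {}
  B: {C-α, C-β, C-ε}
  C: {C-γ}
  D: {C-γ, C-δ, C-ε}
  E: {}
  F: {C-α}
No single site covers all 5 demand points.
But {B, D} covers everything, so the minimum is 2.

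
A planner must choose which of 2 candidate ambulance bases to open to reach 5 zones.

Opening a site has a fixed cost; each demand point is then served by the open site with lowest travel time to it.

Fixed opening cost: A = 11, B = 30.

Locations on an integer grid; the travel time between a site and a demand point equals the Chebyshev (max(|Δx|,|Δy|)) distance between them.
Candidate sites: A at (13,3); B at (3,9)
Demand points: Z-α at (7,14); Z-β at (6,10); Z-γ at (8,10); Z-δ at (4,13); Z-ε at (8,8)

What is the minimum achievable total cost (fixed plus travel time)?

Open {A}: assign each demand point to its cheapest open site.
  Z-α→A 11, Z-β→A 7, Z-γ→A 7, Z-δ→A 10, Z-ε→A 5
  travel time 40, fixed 11 → total 51.
Compare {B}: travel time 22 + fixed 30 = 52.
Compare {A, B}: travel time 22 + fixed 41 = 63.

51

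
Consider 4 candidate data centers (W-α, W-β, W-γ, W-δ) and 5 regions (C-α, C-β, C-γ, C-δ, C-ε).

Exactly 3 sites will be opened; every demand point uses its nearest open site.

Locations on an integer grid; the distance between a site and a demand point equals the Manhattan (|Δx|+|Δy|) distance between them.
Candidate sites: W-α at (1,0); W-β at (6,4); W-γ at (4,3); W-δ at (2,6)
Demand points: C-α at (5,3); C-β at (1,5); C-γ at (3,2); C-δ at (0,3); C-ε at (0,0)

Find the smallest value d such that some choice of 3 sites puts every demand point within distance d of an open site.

4

Open {W-α, W-β, W-δ}.
  Farthest demand point is C-γ at distance 4 (to W-α); all others are ≤ 4.
With {W-α, W-γ, W-δ} the worst case is 4.
With {W-α, W-β, W-γ} the worst case is 5.
No size-3 selection achieves below 4.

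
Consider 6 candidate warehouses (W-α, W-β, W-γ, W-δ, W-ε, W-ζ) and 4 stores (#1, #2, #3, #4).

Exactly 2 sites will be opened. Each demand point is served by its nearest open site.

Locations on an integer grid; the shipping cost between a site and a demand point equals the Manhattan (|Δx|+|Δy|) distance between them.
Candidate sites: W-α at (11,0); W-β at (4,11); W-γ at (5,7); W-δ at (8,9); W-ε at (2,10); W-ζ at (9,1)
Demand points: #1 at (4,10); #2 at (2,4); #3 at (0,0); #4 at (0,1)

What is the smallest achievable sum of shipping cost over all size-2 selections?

Open {W-ε, W-ζ}.
  #1→W-ε 2, #2→W-ε 6, #3→W-ζ 10, #4→W-ζ 9  ⇒ total 27.
Compare {W-β, W-ζ}: total 29.
Compare {W-γ, W-ζ}: total 29.
No size-2 selection does better; minimum is 27.

27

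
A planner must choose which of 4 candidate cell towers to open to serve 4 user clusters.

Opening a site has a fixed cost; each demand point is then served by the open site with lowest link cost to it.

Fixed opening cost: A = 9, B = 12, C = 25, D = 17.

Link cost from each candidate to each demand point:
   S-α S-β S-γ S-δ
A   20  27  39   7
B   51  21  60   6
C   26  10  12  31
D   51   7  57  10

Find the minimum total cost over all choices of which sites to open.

Open {A, C}: assign each demand point to its cheapest open site.
  S-α→A 20, S-β→C 10, S-γ→C 12, S-δ→A 7
  link cost 49, fixed 34 → total 83.
Compare {B, C}: link cost 54 + fixed 37 = 91.
Compare {A, B, C}: link cost 48 + fixed 46 = 94.
Compare {C, D}: link cost 55 + fixed 42 = 97.
All other subsets cost ≥ 91. Minimum total cost: 83.

83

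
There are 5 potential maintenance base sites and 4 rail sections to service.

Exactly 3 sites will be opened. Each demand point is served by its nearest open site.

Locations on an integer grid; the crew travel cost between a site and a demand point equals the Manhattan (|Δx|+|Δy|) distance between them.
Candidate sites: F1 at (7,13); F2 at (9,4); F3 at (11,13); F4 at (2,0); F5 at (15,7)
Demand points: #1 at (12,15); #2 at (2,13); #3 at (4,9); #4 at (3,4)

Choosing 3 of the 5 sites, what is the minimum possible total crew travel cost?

20

Open {F1, F3, F4}.
  #1→F3 3, #2→F1 5, #3→F1 7, #4→F4 5  ⇒ total 20.
Compare {F1, F2, F3}: total 21.
Compare {F1, F2, F4}: total 24.
No size-3 selection does better; minimum is 20.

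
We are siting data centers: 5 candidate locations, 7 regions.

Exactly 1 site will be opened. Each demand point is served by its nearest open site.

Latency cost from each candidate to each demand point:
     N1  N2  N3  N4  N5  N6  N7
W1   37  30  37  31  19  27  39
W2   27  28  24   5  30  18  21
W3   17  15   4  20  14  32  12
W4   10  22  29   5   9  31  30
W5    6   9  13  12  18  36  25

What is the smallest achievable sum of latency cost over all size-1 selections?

Open {W3}.
  N1→W3 17, N2→W3 15, N3→W3 4, N4→W3 20, N5→W3 14, N6→W3 32, N7→W3 12  ⇒ total 114.
Compare {W5}: total 119.
Compare {W4}: total 136.
No size-1 selection does better; minimum is 114.

114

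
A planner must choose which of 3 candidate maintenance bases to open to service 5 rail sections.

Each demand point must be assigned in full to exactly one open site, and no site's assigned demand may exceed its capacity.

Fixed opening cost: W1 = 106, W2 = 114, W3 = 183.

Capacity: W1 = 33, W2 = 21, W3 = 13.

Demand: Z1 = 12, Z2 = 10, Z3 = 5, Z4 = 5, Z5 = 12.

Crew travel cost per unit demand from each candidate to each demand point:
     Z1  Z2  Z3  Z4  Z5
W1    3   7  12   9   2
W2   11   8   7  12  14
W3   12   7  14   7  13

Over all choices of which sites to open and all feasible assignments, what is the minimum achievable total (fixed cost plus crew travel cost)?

440

Open {W1, W2}; cheapest assignment that respects the capacities:
  W1 (cap 33, load 29): Z1, Z4, Z5 — cost 12×3 + 5×9 + 12×2 = 105
  W2 (cap 21, load 15): Z2, Z3 — cost 10×8 + 5×7 = 115
  Shipping 220, fixed 220 → total 440.
  Any other capacity-feasible assignment to {W1, W2} ships for at least 220.
Compare {W1, W2, W3}: its best feasible assignment gives total 613.
Compare {W1, W3}: its best feasible assignment gives total 632.
Every other set of open sites that can feasibly serve all demand totals ≥ 613 even under its best assignment. Minimum: 440.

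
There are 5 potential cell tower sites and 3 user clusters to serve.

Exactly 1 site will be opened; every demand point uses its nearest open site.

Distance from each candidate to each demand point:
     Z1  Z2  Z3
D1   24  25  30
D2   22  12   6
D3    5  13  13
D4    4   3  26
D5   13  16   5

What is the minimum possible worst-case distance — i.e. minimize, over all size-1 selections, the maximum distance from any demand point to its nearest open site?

13

Open {D3}.
  Farthest demand point is Z2 at distance 13 (to D3); all others are ≤ 13.
With {D5} the worst case is 16.
With {D2} the worst case is 22.
No size-1 selection achieves below 13.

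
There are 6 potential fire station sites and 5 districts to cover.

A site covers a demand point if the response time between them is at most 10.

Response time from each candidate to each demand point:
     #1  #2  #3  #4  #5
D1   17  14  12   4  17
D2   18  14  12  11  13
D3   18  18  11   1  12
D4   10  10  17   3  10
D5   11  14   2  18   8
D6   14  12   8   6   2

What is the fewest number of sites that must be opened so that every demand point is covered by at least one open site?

Coverage sets (demand points within 10 of each site):
  D1: {#4}
  D2: {}
  D3: {#4}
  D4: {#1, #2, #4, #5}
  D5: {#3, #5}
  D6: {#3, #4, #5}
No single site covers all 5 demand points.
But {D4, D5} covers everything, so the minimum is 2.

2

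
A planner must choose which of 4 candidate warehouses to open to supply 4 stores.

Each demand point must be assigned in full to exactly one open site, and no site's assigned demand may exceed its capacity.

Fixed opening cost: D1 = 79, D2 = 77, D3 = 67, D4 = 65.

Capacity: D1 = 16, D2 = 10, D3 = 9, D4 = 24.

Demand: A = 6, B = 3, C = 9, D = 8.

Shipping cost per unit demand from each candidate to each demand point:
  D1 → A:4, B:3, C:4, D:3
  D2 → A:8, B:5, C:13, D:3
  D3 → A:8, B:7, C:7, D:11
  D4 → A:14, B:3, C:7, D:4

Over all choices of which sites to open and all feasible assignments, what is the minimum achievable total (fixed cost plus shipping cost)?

Open {D1, D4}; cheapest assignment that respects the capacities:
  D1 (cap 16, load 15): A, C — cost 6×4 + 9×4 = 60
  D4 (cap 24, load 11): B, D — cost 3×3 + 8×4 = 41
  Shipping 101, fixed 144 → total 245.
  Any other capacity-feasible assignment to {D1, D4} ships for at least 101.
Compare {D3, D4}: its best feasible assignment gives total 284.
Compare {D2, D4}: its best feasible assignment gives total 294.
Every other set of open sites that can feasibly serve all demand totals ≥ 284 even under its best assignment. Minimum: 245.

245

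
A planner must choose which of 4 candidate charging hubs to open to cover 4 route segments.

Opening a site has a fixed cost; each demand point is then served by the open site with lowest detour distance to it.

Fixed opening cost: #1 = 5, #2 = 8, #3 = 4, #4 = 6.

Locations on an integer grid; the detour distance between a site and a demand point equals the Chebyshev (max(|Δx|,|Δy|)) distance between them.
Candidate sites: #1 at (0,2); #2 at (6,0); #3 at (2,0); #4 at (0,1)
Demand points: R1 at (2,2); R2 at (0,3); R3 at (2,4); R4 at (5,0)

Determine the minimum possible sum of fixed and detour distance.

15

Open {#1}: assign each demand point to its cheapest open site.
  R1→#1 2, R2→#1 1, R3→#1 2, R4→#1 5
  detour distance 10, fixed 5 → total 15.
Compare {#3}: detour distance 12 + fixed 4 = 16.
Compare {#1, #3}: detour distance 8 + fixed 9 = 17.
Compare {#4}: detour distance 12 + fixed 6 = 18.
All other subsets cost ≥ 16. Minimum total cost: 15.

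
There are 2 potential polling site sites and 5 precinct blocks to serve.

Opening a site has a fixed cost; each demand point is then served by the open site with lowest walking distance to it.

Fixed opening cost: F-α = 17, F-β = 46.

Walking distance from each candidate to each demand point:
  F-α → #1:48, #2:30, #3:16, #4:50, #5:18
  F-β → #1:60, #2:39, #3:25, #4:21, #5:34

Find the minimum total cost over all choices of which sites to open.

179

Open {F-α}: assign each demand point to its cheapest open site.
  #1→F-α 48, #2→F-α 30, #3→F-α 16, #4→F-α 50, #5→F-α 18
  walking distance 162, fixed 17 → total 179.
Compare {F-α, F-β}: walking distance 133 + fixed 63 = 196.
Compare {F-β}: walking distance 179 + fixed 46 = 225.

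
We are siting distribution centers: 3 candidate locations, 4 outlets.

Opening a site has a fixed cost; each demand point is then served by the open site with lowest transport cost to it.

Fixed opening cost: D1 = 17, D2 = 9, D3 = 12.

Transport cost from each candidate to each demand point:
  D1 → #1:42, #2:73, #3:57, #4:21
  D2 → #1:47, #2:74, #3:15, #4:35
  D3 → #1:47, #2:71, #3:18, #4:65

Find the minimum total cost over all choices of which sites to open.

177

Open {D1, D2}: assign each demand point to its cheapest open site.
  #1→D1 42, #2→D1 73, #3→D2 15, #4→D1 21
  transport cost 151, fixed 26 → total 177.
Compare {D2}: transport cost 171 + fixed 9 = 180.
Compare {D1, D3}: transport cost 152 + fixed 29 = 181.
Compare {D1, D2, D3}: transport cost 149 + fixed 38 = 187.
All other subsets cost ≥ 180. Minimum total cost: 177.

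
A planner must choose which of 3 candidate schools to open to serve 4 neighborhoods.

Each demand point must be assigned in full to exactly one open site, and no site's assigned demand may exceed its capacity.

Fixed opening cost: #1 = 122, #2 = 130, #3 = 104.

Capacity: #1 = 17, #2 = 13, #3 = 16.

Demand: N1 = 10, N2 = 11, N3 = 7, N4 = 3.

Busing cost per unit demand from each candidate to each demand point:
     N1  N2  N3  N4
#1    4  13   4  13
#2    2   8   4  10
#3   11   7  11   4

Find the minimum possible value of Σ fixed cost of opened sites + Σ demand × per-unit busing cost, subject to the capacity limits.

383

Open {#1, #3}; cheapest assignment that respects the capacities:
  #1 (cap 17, load 17): N1, N3 — cost 10×4 + 7×4 = 68
  #3 (cap 16, load 14): N2, N4 — cost 11×7 + 3×4 = 89
  Shipping 157, fixed 226 → total 383.
  Any other capacity-feasible assignment to {#1, #3} ships for at least 157.
Compare {#1, #2, #3}: its best feasible assignment gives total 493.
Every other set of open sites that can feasibly serve all demand totals ≥ 493 even under its best assignment. Minimum: 383.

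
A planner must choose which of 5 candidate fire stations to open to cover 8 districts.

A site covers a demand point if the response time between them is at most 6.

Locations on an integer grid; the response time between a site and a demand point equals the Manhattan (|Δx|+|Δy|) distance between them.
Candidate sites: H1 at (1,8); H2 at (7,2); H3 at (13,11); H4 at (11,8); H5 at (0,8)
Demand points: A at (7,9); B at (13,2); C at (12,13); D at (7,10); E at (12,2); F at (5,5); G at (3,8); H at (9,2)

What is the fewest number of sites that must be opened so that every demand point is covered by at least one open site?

Coverage sets (demand points within 6 of each site):
  H1: {G}
  H2: {B, E, F, H}
  H3: {C}
  H4: {A, C, D}
  H5: {G}
No 2 sites suffice: every size-2 union leaves at least one demand point uncovered.
But {H1, H2, H4} covers everything, so the minimum is 3.

3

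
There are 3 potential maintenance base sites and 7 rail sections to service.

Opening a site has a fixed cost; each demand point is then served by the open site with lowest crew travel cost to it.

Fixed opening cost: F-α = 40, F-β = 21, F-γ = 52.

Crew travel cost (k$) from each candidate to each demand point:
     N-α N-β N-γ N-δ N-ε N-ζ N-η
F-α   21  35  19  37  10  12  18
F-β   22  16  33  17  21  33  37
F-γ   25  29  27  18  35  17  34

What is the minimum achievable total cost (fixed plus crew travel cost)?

Open {F-α, F-β}: assign each demand point to its cheapest open site.
  N-α→F-α 21, N-β→F-β 16, N-γ→F-α 19, N-δ→F-β 17, N-ε→F-α 10, N-ζ→F-α 12, N-η→F-α 18
  crew travel cost 113, fixed 61 → total 174.
Compare {F-α}: crew travel cost 152 + fixed 40 = 192.
Compare {F-β}: crew travel cost 179 + fixed 21 = 200.
Compare {F-α, F-γ}: crew travel cost 127 + fixed 92 = 219.
All other subsets cost ≥ 192. Minimum total cost: 174.

174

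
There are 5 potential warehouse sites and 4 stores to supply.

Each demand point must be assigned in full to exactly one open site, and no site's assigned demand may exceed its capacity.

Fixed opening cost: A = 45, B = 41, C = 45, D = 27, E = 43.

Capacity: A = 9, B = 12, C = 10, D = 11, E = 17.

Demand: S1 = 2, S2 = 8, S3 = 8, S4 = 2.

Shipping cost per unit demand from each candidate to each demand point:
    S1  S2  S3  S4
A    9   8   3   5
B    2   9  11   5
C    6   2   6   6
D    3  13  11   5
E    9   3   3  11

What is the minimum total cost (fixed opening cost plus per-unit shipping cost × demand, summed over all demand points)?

Open {D, E}; cheapest assignment that respects the capacities:
  D (cap 11, load 4): S1, S4 — cost 2×3 + 2×5 = 16
  E (cap 17, load 16): S2, S3 — cost 8×3 + 8×3 = 48
  Shipping 64, fixed 70 → total 134.
  Any other capacity-feasible assignment to {D, E} ships for at least 64.
Compare {B, E}: its best feasible assignment gives total 146.
Compare {C, E}: its best feasible assignment gives total 158.
Every other set of open sites that can feasibly serve all demand totals ≥ 146 even under its best assignment. Minimum: 134.

134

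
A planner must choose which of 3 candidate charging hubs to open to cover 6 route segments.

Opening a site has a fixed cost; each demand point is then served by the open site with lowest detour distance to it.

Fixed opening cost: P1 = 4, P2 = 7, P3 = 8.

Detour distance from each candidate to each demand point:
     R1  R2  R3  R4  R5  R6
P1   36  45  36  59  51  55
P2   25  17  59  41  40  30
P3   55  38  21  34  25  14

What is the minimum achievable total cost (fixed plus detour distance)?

151

Open {P2, P3}: assign each demand point to its cheapest open site.
  R1→P2 25, R2→P2 17, R3→P3 21, R4→P3 34, R5→P3 25, R6→P3 14
  detour distance 136, fixed 15 → total 151.
Compare {P1, P2, P3}: detour distance 136 + fixed 19 = 155.
Compare {P1, P3}: detour distance 168 + fixed 12 = 180.
Compare {P3}: detour distance 187 + fixed 8 = 195.
All other subsets cost ≥ 155. Minimum total cost: 151.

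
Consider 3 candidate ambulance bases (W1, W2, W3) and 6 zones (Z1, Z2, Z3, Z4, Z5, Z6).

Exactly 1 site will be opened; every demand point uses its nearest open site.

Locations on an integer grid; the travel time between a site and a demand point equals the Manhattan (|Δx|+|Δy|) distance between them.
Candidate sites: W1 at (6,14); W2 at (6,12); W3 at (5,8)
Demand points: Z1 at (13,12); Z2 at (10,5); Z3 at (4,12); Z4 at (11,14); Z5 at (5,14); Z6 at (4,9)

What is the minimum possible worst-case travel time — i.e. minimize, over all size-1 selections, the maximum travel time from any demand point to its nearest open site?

Open {W2}.
  Farthest demand point is Z2 at travel time 11 (to W2); all others are ≤ 11.
With {W3} the worst case is 12.
With {W1} the worst case is 13.
No size-1 selection achieves below 11.

11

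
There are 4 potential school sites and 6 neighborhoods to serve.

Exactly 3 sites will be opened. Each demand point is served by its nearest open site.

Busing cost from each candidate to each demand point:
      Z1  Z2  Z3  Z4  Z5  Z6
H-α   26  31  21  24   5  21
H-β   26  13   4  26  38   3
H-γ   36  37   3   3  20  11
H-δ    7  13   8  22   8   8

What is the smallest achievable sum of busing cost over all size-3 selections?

Open {H-β, H-γ, H-δ}.
  Z1→H-δ 7, Z2→H-β 13, Z3→H-γ 3, Z4→H-γ 3, Z5→H-δ 8, Z6→H-β 3  ⇒ total 37.
Compare {H-α, H-γ, H-δ}: total 39.
Compare {H-α, H-β, H-γ}: total 53.
No size-3 selection does better; minimum is 37.

37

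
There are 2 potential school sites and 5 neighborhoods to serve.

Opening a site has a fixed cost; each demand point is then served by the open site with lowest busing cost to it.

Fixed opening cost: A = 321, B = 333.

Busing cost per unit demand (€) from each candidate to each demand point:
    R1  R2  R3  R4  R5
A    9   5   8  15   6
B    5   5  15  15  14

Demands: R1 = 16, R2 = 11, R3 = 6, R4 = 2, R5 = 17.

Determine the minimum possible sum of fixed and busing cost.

Open {A}: assign each demand point to its cheapest open site.
  R1→A 16×9=144, R2→A 11×5=55, R3→A 6×8=48, R4→A 2×15=30, R5→A 17×6=102
  busing cost 379, fixed 321 → total 700.
Compare {B}: busing cost 493 + fixed 333 = 826.
Compare {A, B}: busing cost 315 + fixed 654 = 969.

700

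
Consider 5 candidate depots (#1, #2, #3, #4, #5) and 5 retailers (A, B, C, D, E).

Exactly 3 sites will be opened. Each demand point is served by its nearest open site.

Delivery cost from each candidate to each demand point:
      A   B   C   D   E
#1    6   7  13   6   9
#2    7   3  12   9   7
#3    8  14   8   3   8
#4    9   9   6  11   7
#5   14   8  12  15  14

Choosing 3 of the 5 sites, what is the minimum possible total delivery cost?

26

Open {#2, #3, #4}.
  A→#2 7, B→#2 3, C→#4 6, D→#3 3, E→#2 7  ⇒ total 26.
Compare {#1, #2, #3}: total 27.
Compare {#1, #2, #4}: total 28.
No size-3 selection does better; minimum is 26.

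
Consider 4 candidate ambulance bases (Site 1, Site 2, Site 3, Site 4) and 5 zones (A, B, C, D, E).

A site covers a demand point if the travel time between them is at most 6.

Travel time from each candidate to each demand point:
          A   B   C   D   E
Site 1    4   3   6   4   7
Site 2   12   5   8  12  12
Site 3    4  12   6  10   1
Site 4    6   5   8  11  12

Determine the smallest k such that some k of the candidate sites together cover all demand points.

2

Coverage sets (demand points within 6 of each site):
  Site 1: {A, B, C, D}
  Site 2: {B}
  Site 3: {A, C, E}
  Site 4: {A, B}
No single site covers all 5 demand points.
But {Site 1, Site 3} covers everything, so the minimum is 2.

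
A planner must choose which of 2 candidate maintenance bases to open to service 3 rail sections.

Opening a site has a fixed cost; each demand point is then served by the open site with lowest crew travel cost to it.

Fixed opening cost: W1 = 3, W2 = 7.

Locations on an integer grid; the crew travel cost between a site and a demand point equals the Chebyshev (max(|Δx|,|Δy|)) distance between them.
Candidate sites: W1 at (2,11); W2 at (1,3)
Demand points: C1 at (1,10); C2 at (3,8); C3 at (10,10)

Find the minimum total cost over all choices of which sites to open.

Open {W1}: assign each demand point to its cheapest open site.
  C1→W1 1, C2→W1 3, C3→W1 8
  crew travel cost 12, fixed 3 → total 15.
Compare {W1, W2}: crew travel cost 12 + fixed 10 = 22.
Compare {W2}: crew travel cost 21 + fixed 7 = 28.

15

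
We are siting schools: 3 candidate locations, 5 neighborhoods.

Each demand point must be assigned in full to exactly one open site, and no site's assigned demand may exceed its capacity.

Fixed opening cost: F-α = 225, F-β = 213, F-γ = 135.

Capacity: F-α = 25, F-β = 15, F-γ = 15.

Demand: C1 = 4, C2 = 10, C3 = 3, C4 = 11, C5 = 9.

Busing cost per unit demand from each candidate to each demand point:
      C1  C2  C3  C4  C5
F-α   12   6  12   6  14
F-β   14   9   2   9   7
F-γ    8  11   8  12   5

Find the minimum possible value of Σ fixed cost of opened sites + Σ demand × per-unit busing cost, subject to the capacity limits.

Open {F-α, F-γ}; cheapest assignment that respects the capacities:
  F-α (cap 25, load 24): C2, C3, C4 — cost 10×6 + 3×12 + 11×6 = 162
  F-γ (cap 15, load 13): C1, C5 — cost 4×8 + 9×5 = 77
  Shipping 239, fixed 360 → total 599.
  Any other capacity-feasible assignment to {F-α, F-γ} ships for at least 239.
Compare {F-α, F-β}: its best feasible assignment gives total 681.
Compare {F-α, F-β, F-γ}: its best feasible assignment gives total 782.
Every other set of open sites that can feasibly serve all demand totals ≥ 681 even under its best assignment. Minimum: 599.

599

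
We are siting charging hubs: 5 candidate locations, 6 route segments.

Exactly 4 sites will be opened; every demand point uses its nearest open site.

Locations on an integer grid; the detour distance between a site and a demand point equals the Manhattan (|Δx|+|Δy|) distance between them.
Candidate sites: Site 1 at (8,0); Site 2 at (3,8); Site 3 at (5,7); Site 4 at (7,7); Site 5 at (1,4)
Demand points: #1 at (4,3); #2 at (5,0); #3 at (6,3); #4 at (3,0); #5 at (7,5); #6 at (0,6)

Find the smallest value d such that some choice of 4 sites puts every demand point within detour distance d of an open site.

5

Open {Site 1, Site 2, Site 3, Site 4}.
  Farthest demand point is #1 at detour distance 5 (to Site 3); all others are ≤ 5.
With {Site 1, Site 2, Site 3, Site 5} the worst case is 5.
With {Site 1, Site 2, Site 4, Site 5} the worst case is 5.
No size-4 selection achieves below 5.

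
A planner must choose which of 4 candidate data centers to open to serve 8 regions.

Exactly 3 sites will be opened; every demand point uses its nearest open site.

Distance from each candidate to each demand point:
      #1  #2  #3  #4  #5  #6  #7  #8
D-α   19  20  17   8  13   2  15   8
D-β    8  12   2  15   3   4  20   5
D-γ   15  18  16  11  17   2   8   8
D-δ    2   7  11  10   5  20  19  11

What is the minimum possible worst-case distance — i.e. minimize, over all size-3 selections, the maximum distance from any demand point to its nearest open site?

10

Open {D-β, D-γ, D-δ}.
  Farthest demand point is #4 at distance 10 (to D-δ); all others are ≤ 10.
With {D-α, D-γ, D-δ} the worst case is 11.
With {D-α, D-β, D-γ} the worst case is 12.
No size-3 selection achieves below 10.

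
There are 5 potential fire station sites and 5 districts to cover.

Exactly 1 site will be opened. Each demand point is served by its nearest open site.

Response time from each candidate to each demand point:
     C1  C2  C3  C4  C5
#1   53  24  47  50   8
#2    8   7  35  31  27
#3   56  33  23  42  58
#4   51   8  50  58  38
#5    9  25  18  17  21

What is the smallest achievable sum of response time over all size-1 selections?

90

Open {#5}.
  C1→#5 9, C2→#5 25, C3→#5 18, C4→#5 17, C5→#5 21  ⇒ total 90.
Compare {#2}: total 108.
Compare {#1}: total 182.
No size-1 selection does better; minimum is 90.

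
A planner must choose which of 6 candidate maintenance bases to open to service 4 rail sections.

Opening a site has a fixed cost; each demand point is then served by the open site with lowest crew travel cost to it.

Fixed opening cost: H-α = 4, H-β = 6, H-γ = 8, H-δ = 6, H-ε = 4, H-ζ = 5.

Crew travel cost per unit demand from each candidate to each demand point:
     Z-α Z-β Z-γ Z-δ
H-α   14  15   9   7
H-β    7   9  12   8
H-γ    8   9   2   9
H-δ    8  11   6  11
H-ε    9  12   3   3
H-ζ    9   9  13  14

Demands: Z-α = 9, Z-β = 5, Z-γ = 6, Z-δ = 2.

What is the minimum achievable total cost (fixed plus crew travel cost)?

142

Open {H-β, H-ε}: assign each demand point to its cheapest open site.
  Z-α→H-β 9×7=63, Z-β→H-β 5×9=45, Z-γ→H-ε 6×3=18, Z-δ→H-ε 2×3=6
  crew travel cost 132, fixed 10 → total 142.
Compare {H-β, H-γ, H-ε}: crew travel cost 126 + fixed 18 = 144.
Compare {H-α, H-β, H-ε}: crew travel cost 132 + fixed 14 = 146.
Compare {H-γ, H-ε}: crew travel cost 135 + fixed 12 = 147.
All other subsets cost ≥ 144. Minimum total cost: 142.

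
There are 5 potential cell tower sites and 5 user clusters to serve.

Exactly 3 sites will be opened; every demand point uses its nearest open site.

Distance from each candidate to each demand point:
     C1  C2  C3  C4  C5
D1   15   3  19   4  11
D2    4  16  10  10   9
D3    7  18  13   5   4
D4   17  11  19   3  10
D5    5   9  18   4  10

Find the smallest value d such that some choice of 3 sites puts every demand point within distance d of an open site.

Open {D1, D2, D3}.
  Farthest demand point is C3 at distance 10 (to D2); all others are ≤ 10.
With {D1, D2, D4} the worst case is 10.
With {D1, D2, D5} the worst case is 10.
No size-3 selection achieves below 10.

10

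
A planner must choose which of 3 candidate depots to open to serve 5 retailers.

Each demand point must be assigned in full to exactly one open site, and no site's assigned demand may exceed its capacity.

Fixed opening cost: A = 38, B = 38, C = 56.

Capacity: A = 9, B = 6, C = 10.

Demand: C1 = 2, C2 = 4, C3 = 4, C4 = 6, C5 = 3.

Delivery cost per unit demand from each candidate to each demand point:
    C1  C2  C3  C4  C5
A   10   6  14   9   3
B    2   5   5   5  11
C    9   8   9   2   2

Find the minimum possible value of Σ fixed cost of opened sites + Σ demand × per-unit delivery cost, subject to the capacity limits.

Open {A, C}; cheapest assignment that respects the capacities:
  A (cap 9, load 9): C1, C2, C5 — cost 2×10 + 4×6 + 3×3 = 53
  C (cap 10, load 10): C3, C4 — cost 4×9 + 6×2 = 48
  Shipping 101, fixed 94 → total 195.
  Any other capacity-feasible assignment to {A, C} ships for at least 101.
Compare {A, B, C}: its best feasible assignment gives total 198.
Every other set of open sites that can feasibly serve all demand totals ≥ 198 even under its best assignment. Minimum: 195.

195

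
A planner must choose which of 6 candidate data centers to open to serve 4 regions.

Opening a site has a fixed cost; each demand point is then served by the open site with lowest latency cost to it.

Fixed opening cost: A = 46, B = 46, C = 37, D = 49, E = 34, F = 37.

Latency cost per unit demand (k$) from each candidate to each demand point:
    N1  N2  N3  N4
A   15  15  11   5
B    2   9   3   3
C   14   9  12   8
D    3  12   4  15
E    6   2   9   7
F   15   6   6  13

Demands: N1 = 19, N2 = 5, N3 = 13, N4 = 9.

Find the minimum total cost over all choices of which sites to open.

194

Open {B, E}: assign each demand point to its cheapest open site.
  N1→B 19×2=38, N2→E 5×2=10, N3→B 13×3=39, N4→B 9×3=27
  latency cost 114, fixed 80 → total 194.
Compare {B}: latency cost 149 + fixed 46 = 195.
Compare {B, F}: latency cost 134 + fixed 83 = 217.
Compare {B, C, E}: latency cost 114 + fixed 117 = 231.
All other subsets cost ≥ 195. Minimum total cost: 194.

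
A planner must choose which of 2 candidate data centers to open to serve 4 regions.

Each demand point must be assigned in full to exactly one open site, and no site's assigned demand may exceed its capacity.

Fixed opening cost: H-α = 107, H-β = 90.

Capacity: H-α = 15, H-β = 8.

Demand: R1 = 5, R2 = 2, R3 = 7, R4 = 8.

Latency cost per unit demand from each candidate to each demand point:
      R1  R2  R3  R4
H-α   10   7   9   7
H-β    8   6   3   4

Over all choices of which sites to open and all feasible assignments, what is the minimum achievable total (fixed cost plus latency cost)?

338

Open {H-α, H-β}; cheapest assignment that respects the capacities:
  H-α (cap 15, load 15): R1, R2, R4 — cost 5×10 + 2×7 + 8×7 = 120
  H-β (cap 8, load 7): R3 — cost 7×3 = 21
  Shipping 141, fixed 197 → total 338.
  Any other capacity-feasible assignment to {H-α, H-β} ships for at least 141.
Total demand is 22 and no other set of sites has combined capacity ≥ 22, so {H-α, H-β} is the only feasible choice of open sites. Minimum: 338.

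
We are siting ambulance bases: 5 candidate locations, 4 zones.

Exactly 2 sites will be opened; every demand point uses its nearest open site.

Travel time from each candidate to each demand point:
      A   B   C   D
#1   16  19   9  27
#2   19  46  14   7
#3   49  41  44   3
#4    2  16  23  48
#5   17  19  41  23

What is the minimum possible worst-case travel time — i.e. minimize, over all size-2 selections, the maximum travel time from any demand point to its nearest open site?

Open {#2, #4}.
  Farthest demand point is B at travel time 16 (to #4); all others are ≤ 16.
With {#1, #2} the worst case is 19.
With {#1, #3} the worst case is 19.
No size-2 selection achieves below 16.

16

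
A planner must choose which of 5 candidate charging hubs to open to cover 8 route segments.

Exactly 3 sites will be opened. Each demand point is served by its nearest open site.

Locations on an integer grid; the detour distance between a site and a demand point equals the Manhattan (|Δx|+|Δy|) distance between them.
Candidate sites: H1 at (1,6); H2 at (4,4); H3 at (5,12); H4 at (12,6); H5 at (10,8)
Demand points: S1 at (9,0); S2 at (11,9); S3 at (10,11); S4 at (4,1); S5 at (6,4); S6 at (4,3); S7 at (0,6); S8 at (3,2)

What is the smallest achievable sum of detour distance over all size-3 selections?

24

Open {H1, H2, H5}.
  S1→H2 9, S2→H5 2, S3→H5 3, S4→H2 3, S5→H2 2, S6→H2 1, S7→H1 1, S8→H2 3  ⇒ total 24.
Compare {H2, H3, H5}: total 29.
Compare {H2, H4, H5}: total 29.
No size-3 selection does better; minimum is 24.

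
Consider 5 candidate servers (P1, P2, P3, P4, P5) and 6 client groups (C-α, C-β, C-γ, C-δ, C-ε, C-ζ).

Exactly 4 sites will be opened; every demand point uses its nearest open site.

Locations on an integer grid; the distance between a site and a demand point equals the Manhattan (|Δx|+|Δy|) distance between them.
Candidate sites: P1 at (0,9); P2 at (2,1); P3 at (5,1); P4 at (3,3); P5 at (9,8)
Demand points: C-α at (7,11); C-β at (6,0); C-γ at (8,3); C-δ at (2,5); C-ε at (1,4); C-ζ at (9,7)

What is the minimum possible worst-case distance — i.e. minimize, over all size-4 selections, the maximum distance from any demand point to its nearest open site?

5

Open {P1, P2, P3, P5}.
  Farthest demand point is C-α at distance 5 (to P5); all others are ≤ 5.
With {P1, P2, P4, P5} the worst case is 5.
With {P1, P3, P4, P5} the worst case is 5.
No size-4 selection achieves below 5.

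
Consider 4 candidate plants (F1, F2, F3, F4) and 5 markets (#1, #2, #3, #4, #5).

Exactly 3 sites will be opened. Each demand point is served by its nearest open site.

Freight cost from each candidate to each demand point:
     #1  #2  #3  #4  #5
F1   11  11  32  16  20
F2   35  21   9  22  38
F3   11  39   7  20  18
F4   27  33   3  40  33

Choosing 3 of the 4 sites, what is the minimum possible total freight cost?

Open {F1, F3, F4}.
  #1→F1 11, #2→F1 11, #3→F4 3, #4→F1 16, #5→F3 18  ⇒ total 59.
Compare {F1, F2, F4}: total 61.
Compare {F1, F2, F3}: total 63.
No size-3 selection does better; minimum is 59.

59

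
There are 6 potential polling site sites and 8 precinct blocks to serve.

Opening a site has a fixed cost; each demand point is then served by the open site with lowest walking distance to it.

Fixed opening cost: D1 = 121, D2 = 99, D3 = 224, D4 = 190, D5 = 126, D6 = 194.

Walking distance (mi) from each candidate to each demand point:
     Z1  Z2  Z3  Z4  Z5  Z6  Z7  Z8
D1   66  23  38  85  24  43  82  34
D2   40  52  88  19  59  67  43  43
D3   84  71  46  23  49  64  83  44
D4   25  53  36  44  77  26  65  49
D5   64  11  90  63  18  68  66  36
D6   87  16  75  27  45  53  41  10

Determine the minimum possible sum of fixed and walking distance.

484

Open {D1, D2}: assign each demand point to its cheapest open site.
  Z1→D2 40, Z2→D1 23, Z3→D1 38, Z4→D2 19, Z5→D1 24, Z6→D1 43, Z7→D2 43, Z8→D1 34
  walking distance 264, fixed 220 → total 484.
Compare {D2}: walking distance 411 + fixed 99 = 510.
Compare {D1}: walking distance 395 + fixed 121 = 516.
Compare {D5}: walking distance 416 + fixed 126 = 542.
All other subsets cost ≥ 510. Minimum total cost: 484.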